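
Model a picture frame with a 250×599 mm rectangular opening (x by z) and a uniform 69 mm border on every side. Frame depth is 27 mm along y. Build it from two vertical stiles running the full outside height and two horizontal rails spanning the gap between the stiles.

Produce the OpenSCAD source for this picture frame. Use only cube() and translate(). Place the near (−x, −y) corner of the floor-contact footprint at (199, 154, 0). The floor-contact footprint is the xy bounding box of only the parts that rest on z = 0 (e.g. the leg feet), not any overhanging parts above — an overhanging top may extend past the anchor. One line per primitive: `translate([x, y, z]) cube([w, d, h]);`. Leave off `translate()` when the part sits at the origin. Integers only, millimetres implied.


translate([199, 154, 0]) cube([69, 27, 737]);
translate([518, 154, 0]) cube([69, 27, 737]);
translate([268, 154, 0]) cube([250, 27, 69]);
translate([268, 154, 668]) cube([250, 27, 69]);


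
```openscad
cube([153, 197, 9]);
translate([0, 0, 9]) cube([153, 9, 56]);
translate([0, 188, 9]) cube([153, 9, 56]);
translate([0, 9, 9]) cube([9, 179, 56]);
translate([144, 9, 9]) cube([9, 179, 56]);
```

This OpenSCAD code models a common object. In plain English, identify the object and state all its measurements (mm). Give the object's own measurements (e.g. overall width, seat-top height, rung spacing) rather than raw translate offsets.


An open-topped rectangular box: outside dimensions 153×197×65 mm, with a uniform wall and base thickness of 9 mm. The base is a full 153×197 slab on the floor; four walls sit on top of the base. The front and back walls (the −y and +y sides) span the full width; the two side walls fit between them.


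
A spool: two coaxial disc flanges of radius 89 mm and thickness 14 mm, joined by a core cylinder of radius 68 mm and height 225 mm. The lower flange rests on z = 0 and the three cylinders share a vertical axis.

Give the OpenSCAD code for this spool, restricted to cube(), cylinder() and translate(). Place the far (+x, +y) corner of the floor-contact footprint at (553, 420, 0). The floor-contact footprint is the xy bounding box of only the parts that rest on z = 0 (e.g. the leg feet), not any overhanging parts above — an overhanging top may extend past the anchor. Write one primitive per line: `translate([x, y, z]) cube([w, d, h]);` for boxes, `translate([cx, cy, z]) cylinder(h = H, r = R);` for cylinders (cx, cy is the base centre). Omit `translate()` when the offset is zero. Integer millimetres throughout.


translate([464, 331, 0]) cylinder(h = 14, r = 89);
translate([464, 331, 14]) cylinder(h = 225, r = 68);
translate([464, 331, 239]) cylinder(h = 14, r = 89);


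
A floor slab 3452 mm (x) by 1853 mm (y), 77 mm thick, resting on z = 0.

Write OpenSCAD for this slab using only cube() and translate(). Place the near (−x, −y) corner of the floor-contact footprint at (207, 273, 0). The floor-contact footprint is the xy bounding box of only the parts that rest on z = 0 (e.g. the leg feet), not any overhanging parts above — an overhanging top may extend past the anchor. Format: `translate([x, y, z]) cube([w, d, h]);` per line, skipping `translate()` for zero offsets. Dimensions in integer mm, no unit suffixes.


translate([207, 273, 0]) cube([3452, 1853, 77]);


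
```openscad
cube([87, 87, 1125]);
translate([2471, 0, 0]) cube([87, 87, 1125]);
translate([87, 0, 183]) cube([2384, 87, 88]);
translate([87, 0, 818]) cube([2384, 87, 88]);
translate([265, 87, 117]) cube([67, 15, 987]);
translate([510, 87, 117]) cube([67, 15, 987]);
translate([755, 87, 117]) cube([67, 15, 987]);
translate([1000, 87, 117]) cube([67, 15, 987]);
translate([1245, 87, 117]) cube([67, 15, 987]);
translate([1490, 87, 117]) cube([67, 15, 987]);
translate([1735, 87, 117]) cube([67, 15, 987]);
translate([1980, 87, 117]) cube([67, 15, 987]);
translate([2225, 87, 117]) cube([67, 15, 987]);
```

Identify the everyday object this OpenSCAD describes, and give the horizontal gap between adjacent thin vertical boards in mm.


A fence section. The picket gap is 178 mm.

Two posts, two rails, 9 pickets — a fence section. Span 2384 mm holds 9 pickets of 67 mm with 10 equal gaps: ⌊(2384 − 9·67) / 10⌋ = 178 mm.


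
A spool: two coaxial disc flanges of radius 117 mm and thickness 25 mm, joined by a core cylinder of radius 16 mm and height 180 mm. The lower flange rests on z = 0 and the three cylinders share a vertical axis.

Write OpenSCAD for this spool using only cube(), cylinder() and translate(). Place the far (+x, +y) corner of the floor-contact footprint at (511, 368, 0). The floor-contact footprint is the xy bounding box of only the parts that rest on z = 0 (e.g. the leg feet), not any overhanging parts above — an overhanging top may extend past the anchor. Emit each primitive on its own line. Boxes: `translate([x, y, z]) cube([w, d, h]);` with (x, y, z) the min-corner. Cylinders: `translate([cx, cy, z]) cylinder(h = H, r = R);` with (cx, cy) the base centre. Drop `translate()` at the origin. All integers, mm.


translate([394, 251, 0]) cylinder(h = 25, r = 117);
translate([394, 251, 25]) cylinder(h = 180, r = 16);
translate([394, 251, 205]) cylinder(h = 25, r = 117);


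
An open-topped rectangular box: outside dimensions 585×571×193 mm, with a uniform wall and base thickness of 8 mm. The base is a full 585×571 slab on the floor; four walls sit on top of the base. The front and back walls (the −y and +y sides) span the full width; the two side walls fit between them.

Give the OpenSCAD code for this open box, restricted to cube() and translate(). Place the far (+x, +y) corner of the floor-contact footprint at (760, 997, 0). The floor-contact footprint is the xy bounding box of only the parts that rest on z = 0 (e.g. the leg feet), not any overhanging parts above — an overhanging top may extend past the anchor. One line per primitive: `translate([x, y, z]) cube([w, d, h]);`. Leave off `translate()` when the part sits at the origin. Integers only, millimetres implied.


translate([175, 426, 0]) cube([585, 571, 8]);
translate([175, 426, 8]) cube([585, 8, 185]);
translate([175, 989, 8]) cube([585, 8, 185]);
translate([175, 434, 8]) cube([8, 555, 185]);
translate([752, 434, 8]) cube([8, 555, 185]);


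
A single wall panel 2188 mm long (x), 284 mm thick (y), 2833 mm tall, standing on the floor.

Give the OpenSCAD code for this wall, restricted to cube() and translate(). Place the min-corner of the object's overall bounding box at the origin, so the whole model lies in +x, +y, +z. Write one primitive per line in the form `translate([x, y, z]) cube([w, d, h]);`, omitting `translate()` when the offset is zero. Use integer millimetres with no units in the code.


cube([2188, 284, 2833]);


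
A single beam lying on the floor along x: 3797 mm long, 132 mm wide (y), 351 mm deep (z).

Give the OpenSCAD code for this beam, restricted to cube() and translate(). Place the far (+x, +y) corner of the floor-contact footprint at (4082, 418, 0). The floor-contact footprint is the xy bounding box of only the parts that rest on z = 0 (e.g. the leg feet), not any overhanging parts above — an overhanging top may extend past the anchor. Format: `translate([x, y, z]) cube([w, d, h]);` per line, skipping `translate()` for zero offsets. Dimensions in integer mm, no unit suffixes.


translate([285, 286, 0]) cube([3797, 132, 351]);


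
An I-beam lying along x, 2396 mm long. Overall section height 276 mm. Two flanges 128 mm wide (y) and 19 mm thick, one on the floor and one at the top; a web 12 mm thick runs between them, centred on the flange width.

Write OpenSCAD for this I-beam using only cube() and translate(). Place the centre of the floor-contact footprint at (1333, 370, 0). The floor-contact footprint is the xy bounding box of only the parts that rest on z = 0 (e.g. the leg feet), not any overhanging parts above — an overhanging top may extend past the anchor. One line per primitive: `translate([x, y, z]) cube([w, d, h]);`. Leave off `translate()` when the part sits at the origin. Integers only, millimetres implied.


translate([135, 306, 0]) cube([2396, 128, 19]);
translate([135, 364, 19]) cube([2396, 12, 238]);
translate([135, 306, 257]) cube([2396, 128, 19]);


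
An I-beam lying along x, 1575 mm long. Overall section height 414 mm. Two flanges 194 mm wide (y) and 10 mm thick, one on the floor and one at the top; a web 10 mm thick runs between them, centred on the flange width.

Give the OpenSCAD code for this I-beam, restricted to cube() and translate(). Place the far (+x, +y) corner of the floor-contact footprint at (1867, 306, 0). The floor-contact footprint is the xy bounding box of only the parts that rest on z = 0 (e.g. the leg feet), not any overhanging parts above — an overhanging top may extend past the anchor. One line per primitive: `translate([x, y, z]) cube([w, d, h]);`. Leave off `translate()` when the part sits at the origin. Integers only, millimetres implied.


translate([292, 112, 0]) cube([1575, 194, 10]);
translate([292, 204, 10]) cube([1575, 10, 394]);
translate([292, 112, 404]) cube([1575, 194, 10]);


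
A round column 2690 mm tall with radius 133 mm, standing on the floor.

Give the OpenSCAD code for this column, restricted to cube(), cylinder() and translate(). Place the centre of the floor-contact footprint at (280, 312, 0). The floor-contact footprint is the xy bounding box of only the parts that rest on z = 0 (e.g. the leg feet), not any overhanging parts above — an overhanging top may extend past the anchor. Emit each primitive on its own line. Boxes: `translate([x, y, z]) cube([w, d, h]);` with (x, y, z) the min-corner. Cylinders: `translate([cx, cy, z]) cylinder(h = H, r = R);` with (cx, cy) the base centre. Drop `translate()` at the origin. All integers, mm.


translate([280, 312, 0]) cylinder(h = 2690, r = 133);


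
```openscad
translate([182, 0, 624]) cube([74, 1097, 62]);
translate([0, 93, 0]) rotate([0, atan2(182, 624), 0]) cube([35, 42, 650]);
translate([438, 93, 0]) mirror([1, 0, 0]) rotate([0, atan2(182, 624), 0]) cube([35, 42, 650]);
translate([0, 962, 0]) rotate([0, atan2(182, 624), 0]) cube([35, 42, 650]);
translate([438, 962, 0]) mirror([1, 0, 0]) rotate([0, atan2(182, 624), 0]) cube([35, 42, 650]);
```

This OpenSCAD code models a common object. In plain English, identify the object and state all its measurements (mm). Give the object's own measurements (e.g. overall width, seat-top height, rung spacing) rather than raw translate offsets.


A sawhorse. A 74×1097×62 mm beam (x, y, z) sits on two A-frame leg pairs. Each pair is two raked legs of 35×42 mm section (42 mm along y) splaying symmetrically in x. Each leg rises 624 mm vertically over 182 mm of horizontal reach and is 650 mm long along its own axis. Every leg's outer bottom edge rests on the floor and its outer top edge meets a bottom edge of the beam — the left legs (tilting toward +x) meet the beam's −x bottom edge, the right legs (their mirror images, tilting toward −x) meet its +x bottom edge — so the leg tops tuck under the beam, the beam's underside is 624 mm above the floor, and the feet are 438 mm apart outside-to-outside with the beam centred between them. The two leg pairs are set in 93 mm from either end of the beam.


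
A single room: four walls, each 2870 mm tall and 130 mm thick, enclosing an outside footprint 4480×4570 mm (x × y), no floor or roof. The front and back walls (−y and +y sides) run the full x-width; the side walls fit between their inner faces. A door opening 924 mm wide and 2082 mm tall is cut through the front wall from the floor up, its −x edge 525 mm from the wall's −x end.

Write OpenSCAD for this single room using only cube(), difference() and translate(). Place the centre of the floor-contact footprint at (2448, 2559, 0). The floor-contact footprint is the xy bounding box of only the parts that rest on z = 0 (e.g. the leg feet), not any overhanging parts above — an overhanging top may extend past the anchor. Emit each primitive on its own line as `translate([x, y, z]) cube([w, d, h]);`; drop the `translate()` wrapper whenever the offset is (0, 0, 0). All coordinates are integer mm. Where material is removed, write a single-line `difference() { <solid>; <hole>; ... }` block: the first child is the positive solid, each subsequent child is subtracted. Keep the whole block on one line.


difference() { translate([208, 274, 0]) cube([4480, 130, 2870]); translate([733, 274, 0]) cube([924, 130, 2082]); }
translate([208, 4714, 0]) cube([4480, 130, 2870]);
translate([208, 404, 0]) cube([130, 4310, 2870]);
translate([4558, 404, 0]) cube([130, 4310, 2870]);


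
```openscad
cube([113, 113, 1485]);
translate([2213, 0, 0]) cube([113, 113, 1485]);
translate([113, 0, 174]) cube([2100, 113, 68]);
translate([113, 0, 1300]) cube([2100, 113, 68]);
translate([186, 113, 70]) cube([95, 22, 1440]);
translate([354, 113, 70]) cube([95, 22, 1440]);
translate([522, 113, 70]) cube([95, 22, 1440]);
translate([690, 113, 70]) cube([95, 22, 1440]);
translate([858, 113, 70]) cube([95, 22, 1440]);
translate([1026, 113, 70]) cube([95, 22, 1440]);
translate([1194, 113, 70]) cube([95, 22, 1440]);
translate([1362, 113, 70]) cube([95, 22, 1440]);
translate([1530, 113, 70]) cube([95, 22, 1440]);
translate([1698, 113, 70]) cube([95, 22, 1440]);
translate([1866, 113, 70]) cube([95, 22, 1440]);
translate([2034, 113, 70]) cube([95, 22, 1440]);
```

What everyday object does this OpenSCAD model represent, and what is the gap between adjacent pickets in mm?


A fence section. The picket gap is 73 mm.

Two posts, two rails, 12 pickets — a fence section. Span 2100 mm holds 12 pickets of 95 mm with 13 equal gaps: ⌊(2100 − 12·95) / 13⌋ = 73 mm.


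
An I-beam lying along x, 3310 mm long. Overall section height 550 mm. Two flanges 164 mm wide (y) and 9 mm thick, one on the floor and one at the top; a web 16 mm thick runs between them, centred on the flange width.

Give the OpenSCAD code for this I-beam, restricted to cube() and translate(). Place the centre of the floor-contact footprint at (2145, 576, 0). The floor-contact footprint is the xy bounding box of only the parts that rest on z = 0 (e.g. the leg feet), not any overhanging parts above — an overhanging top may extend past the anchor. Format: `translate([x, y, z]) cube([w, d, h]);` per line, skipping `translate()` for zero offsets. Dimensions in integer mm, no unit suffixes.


translate([490, 494, 0]) cube([3310, 164, 9]);
translate([490, 568, 9]) cube([3310, 16, 532]);
translate([490, 494, 541]) cube([3310, 164, 9]);


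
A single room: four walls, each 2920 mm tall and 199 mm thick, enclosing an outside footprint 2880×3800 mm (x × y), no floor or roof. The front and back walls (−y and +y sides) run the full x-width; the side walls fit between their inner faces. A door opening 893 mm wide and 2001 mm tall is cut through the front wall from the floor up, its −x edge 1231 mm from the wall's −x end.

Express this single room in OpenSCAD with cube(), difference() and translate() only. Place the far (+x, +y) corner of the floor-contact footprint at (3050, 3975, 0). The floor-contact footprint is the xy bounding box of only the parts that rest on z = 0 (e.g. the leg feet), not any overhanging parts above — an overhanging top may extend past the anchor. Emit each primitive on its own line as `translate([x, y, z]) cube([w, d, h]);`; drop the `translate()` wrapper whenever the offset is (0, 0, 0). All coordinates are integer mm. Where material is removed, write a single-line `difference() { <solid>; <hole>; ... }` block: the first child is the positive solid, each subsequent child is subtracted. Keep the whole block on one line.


difference() { translate([170, 175, 0]) cube([2880, 199, 2920]); translate([1401, 175, 0]) cube([893, 199, 2001]); }
translate([170, 3776, 0]) cube([2880, 199, 2920]);
translate([170, 374, 0]) cube([199, 3402, 2920]);
translate([2851, 374, 0]) cube([199, 3402, 2920]);


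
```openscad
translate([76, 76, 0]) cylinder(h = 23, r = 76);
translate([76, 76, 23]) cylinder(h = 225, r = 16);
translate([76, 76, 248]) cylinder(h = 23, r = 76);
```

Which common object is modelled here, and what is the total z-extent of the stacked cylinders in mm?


A spool. The overall height is 271 mm.

Three coaxial cylinders, large–small–large — a spool. Two 23 mm flanges and a 225 mm core give 23 + 225 + 23 = 271 mm.


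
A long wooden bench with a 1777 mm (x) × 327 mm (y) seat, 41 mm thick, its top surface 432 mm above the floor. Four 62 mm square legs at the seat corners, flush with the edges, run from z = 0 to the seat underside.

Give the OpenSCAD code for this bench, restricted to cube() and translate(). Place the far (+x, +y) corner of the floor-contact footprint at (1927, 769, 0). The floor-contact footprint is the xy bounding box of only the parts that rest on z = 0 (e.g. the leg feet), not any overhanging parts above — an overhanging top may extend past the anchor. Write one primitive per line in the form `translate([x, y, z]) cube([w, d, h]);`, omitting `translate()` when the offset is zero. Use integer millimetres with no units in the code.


translate([150, 442, 391]) cube([1777, 327, 41]);
translate([150, 442, 0]) cube([62, 62, 391]);
translate([150, 707, 0]) cube([62, 62, 391]);
translate([1865, 442, 0]) cube([62, 62, 391]);
translate([1865, 707, 0]) cube([62, 62, 391]);


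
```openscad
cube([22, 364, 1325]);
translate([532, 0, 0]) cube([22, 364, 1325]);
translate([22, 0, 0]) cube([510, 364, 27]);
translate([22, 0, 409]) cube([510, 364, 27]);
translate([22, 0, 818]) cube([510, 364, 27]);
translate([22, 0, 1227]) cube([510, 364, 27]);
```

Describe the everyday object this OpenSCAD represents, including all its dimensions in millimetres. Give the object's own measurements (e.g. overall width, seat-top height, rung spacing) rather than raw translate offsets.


An open bookshelf. Two side panels, each 22 mm thick, 364 mm deep and 1325 mm tall, stand 554 mm apart (outside-to-outside). Between them sit 4 shelves, each 27 mm thick and 364 mm deep, spanning the full gap between the sides. The bottom shelf rests on the floor (its underside at z = 0) and the clear gap between one shelf's top and the next shelf's underside is 382 mm.


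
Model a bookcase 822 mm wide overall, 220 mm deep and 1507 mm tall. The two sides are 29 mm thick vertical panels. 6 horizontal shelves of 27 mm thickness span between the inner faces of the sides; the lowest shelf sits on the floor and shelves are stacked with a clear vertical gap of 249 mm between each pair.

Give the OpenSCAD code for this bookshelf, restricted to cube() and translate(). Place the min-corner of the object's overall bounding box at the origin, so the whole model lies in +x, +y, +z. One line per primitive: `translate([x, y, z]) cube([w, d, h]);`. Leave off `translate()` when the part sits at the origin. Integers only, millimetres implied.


cube([29, 220, 1507]);
translate([793, 0, 0]) cube([29, 220, 1507]);
translate([29, 0, 0]) cube([764, 220, 27]);
translate([29, 0, 276]) cube([764, 220, 27]);
translate([29, 0, 552]) cube([764, 220, 27]);
translate([29, 0, 828]) cube([764, 220, 27]);
translate([29, 0, 1104]) cube([764, 220, 27]);
translate([29, 0, 1380]) cube([764, 220, 27]);


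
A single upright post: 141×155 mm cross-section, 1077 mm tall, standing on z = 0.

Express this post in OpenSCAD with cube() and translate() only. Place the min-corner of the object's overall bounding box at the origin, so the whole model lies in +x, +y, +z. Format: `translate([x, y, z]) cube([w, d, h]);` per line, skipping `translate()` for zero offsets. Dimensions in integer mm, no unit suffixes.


cube([141, 155, 1077]);


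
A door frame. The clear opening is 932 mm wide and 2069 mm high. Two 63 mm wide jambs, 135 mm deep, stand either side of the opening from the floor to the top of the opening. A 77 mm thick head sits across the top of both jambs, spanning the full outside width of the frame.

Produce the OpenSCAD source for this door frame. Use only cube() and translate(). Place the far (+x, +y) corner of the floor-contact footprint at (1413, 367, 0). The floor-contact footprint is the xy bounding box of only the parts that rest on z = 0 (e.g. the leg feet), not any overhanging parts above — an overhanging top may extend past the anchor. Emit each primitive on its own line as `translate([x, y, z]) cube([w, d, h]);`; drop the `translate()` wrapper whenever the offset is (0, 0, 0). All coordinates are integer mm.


translate([355, 232, 0]) cube([63, 135, 2069]);
translate([1350, 232, 0]) cube([63, 135, 2069]);
translate([355, 232, 2069]) cube([1058, 135, 77]);


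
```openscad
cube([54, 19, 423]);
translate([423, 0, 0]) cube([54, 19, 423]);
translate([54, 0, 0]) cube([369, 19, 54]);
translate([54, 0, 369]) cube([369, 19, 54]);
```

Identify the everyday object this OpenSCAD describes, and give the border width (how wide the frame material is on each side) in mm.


A picture frame. The border width is 54 mm.

Four thin pieces enclosing a rectangular opening — a picture frame. The two full-height stiles are 423 mm tall; the top rail sits at z = 369 and is 54 mm tall, so the border above the opening is 423 − 369 = 54 mm, matching the stile x-width.


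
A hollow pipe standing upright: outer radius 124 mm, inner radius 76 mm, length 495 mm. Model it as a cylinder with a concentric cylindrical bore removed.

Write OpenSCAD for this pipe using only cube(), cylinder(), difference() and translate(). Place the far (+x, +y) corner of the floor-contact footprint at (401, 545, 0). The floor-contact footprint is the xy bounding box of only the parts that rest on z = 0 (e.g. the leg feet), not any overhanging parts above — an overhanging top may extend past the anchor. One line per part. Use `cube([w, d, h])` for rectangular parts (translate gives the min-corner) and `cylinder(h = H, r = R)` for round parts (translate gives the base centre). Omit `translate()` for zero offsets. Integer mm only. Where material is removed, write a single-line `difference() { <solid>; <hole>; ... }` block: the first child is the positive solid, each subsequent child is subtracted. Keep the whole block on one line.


difference() { translate([277, 421, 0]) cylinder(h = 495, r = 124); translate([277, 421, 0]) cylinder(h = 495, r = 76); }


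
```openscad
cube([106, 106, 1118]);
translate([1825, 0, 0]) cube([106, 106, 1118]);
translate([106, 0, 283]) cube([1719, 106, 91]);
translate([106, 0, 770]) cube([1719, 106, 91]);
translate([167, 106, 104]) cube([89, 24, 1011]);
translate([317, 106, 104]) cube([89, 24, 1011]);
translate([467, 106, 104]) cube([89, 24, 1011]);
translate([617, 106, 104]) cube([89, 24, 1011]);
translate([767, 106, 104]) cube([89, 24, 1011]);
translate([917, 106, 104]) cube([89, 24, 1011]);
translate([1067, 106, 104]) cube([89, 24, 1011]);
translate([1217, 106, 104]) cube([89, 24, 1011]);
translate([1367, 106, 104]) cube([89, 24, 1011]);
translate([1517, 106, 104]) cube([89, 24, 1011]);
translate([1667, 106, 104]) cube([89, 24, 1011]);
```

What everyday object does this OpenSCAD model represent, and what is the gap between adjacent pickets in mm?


A fence section. The picket gap is 61 mm.

Two posts, two rails, 11 pickets — a fence section. Span 1719 mm holds 11 pickets of 89 mm with 12 equal gaps: ⌊(1719 − 11·89) / 12⌋ = 61 mm.


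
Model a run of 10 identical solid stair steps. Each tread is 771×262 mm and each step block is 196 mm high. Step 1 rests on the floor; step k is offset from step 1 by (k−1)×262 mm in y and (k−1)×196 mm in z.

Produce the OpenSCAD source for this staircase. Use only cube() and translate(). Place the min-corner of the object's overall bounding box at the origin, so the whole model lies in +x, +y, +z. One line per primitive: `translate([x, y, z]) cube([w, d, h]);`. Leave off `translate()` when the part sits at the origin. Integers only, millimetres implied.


cube([771, 262, 196]);
translate([0, 262, 196]) cube([771, 262, 196]);
translate([0, 524, 392]) cube([771, 262, 196]);
translate([0, 786, 588]) cube([771, 262, 196]);
translate([0, 1048, 784]) cube([771, 262, 196]);
translate([0, 1310, 980]) cube([771, 262, 196]);
translate([0, 1572, 1176]) cube([771, 262, 196]);
translate([0, 1834, 1372]) cube([771, 262, 196]);
translate([0, 2096, 1568]) cube([771, 262, 196]);
translate([0, 2358, 1764]) cube([771, 262, 196]);


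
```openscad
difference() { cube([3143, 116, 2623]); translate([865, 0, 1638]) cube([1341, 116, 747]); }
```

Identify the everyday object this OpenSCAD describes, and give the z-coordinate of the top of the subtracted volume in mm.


A wall with a window opening. The window head height is 2385 mm.

A wall with a rectangular opening subtracted — a window. Sill at z = 1638, opening 747 mm tall, so the head is at 1638 + 747 = 2385 mm.


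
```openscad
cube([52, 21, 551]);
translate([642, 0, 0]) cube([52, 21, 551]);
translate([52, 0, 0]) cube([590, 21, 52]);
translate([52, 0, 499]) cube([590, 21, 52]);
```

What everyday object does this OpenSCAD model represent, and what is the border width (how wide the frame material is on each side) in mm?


A picture frame. The border width is 52 mm.

Four thin pieces enclosing a rectangular opening — a picture frame. The two full-height stiles are 551 mm tall; the top rail sits at z = 499 and is 52 mm tall, so the border above the opening is 551 − 499 = 52 mm, matching the stile x-width.


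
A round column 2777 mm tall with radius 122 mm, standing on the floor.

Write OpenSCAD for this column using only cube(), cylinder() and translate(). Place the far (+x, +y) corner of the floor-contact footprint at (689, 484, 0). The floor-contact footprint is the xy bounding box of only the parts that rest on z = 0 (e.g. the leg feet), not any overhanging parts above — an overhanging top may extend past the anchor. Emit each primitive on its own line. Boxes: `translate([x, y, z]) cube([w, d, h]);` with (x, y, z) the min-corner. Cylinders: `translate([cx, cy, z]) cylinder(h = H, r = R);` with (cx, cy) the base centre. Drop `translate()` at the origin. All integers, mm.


translate([567, 362, 0]) cylinder(h = 2777, r = 122);


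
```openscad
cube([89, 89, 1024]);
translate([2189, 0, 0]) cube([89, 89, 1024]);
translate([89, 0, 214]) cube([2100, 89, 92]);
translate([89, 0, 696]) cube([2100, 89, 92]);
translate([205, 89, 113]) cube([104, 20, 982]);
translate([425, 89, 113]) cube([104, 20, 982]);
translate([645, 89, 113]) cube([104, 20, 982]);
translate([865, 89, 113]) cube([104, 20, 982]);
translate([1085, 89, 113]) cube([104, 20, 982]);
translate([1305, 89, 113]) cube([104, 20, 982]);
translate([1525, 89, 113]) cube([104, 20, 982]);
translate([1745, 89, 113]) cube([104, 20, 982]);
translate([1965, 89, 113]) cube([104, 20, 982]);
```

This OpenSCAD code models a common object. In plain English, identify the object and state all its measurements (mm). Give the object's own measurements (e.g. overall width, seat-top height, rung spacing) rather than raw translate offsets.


A fence section. Two 89×89 mm posts, 1024 mm tall, stand on the floor with a clear span of 2100 mm between their inner faces. Two horizontal rails of 89×92 mm section span the gap between the posts with their undersides at z = 214 mm and z = 696 mm, flush with the posts' −y face. 9 pickets, each 104 mm wide, 20 mm thick and 982 mm tall, are fixed to the +y face of the rails with their bottoms at z = 113 mm, spaced across the span with a 116 mm gap after the −x post and between neighbouring pickets, with 120 mm left before the +x post.


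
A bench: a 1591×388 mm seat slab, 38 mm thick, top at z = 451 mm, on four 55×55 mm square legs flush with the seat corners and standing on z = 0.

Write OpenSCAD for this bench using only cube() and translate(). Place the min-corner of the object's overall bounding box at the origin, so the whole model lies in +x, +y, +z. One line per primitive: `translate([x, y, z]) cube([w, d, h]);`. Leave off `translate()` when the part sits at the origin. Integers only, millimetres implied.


// leg_h = 451 − 38 = 413
translate([0, 0, 413]) cube([1591, 388, 38]);
cube([55, 55, 413]);
translate([0, 333, 0]) cube([55, 55, 413]);
translate([1536, 0, 0]) cube([55, 55, 413]);
translate([1536, 333, 0]) cube([55, 55, 413]);


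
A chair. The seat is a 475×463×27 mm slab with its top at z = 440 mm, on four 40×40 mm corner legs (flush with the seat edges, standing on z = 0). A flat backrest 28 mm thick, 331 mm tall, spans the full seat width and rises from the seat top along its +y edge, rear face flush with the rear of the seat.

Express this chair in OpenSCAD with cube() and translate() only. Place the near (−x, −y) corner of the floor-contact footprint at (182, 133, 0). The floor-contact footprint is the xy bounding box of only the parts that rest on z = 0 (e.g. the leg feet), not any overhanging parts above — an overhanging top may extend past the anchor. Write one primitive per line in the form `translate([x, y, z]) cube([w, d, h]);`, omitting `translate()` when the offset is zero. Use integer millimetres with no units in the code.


// leg_h = 440 - 27 = 413
translate([182, 133, 413]) cube([475, 463, 27]);
translate([182, 133, 0]) cube([40, 40, 413]);
translate([617, 133, 0]) cube([40, 40, 413]);
translate([182, 556, 0]) cube([40, 40, 413]);
translate([617, 556, 0]) cube([40, 40, 413]);
translate([182, 568, 440]) cube([475, 28, 331]);


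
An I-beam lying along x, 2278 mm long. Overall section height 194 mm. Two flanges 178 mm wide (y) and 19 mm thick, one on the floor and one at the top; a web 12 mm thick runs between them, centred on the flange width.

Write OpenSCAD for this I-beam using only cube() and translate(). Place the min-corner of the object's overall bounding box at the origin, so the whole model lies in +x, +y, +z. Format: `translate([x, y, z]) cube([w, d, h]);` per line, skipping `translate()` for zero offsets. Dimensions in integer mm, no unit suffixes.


cube([2278, 178, 19]);
translate([0, 83, 19]) cube([2278, 12, 156]);
translate([0, 0, 175]) cube([2278, 178, 19]);


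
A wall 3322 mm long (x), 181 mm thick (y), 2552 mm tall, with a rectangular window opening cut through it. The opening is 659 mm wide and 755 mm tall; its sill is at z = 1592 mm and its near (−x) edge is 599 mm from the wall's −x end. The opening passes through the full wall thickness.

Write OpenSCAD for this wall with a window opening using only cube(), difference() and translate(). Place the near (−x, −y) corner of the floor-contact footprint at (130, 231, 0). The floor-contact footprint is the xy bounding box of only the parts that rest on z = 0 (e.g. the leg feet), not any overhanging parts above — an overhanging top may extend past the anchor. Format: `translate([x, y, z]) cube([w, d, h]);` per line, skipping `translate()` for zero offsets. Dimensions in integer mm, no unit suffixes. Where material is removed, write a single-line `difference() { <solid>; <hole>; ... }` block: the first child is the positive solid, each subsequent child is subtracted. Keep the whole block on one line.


difference() { translate([130, 231, 0]) cube([3322, 181, 2552]); translate([729, 231, 1592]) cube([659, 181, 755]); }


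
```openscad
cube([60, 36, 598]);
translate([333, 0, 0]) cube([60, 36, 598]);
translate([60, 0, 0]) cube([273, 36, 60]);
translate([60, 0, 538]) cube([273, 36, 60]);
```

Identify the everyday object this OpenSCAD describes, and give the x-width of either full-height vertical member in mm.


A picture frame. The border width is 60 mm.

Four thin pieces enclosing a rectangular opening — a picture frame. The two full-height stiles are 598 mm tall; the top rail sits at z = 538 and is 60 mm tall, so the border above the opening is 598 − 538 = 60 mm, matching the stile x-width.


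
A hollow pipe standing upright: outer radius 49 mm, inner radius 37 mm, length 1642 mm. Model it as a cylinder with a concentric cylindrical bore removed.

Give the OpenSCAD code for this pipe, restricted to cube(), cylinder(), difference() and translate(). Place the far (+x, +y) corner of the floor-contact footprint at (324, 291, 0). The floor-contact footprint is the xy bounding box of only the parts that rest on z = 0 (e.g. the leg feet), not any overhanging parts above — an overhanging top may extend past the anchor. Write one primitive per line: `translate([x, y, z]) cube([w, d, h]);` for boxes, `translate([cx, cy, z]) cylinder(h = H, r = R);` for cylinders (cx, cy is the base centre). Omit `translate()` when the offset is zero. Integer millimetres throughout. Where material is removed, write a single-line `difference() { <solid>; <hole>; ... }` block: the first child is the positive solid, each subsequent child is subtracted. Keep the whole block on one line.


difference() { translate([275, 242, 0]) cylinder(h = 1642, r = 49); translate([275, 242, 0]) cylinder(h = 1642, r = 37); }


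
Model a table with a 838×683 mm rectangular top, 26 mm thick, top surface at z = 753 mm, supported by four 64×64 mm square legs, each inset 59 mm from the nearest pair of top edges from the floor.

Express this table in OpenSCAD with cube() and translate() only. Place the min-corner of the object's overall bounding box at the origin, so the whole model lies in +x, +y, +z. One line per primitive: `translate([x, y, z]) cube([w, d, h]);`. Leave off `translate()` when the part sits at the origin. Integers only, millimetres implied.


translate([0, 0, 727]) cube([838, 683, 26]);
translate([59, 59, 0]) cube([64, 64, 727]);
translate([715, 59, 0]) cube([64, 64, 727]);
translate([59, 560, 0]) cube([64, 64, 727]);
translate([715, 560, 0]) cube([64, 64, 727]);


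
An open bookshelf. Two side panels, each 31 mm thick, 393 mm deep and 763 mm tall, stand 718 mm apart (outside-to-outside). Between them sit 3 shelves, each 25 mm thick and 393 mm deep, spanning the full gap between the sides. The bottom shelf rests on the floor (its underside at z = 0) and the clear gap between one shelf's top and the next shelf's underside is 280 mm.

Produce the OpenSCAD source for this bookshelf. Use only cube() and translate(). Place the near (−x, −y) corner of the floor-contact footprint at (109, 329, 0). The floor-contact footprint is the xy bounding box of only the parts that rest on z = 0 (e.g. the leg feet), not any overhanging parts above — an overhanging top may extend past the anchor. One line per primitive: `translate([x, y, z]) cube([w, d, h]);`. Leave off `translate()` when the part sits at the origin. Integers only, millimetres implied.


translate([109, 329, 0]) cube([31, 393, 763]);
translate([796, 329, 0]) cube([31, 393, 763]);
translate([140, 329, 0]) cube([656, 393, 25]);
translate([140, 329, 305]) cube([656, 393, 25]);
translate([140, 329, 610]) cube([656, 393, 25]);


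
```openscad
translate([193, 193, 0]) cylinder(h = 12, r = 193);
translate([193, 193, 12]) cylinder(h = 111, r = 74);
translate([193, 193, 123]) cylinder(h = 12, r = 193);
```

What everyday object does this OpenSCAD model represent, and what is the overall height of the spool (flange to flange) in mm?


A spool. The overall height is 135 mm.

Three coaxial cylinders, large–small–large — a spool. Two 12 mm flanges and a 111 mm core give 12 + 111 + 12 = 135 mm.


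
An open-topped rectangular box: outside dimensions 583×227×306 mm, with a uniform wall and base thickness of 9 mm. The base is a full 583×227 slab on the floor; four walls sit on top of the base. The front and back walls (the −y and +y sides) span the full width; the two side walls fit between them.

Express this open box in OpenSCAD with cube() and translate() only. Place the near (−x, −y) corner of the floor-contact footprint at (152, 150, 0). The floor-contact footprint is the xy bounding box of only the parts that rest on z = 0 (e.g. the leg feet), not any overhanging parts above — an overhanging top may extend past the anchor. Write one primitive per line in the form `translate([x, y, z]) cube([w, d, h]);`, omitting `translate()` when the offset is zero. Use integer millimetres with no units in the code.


translate([152, 150, 0]) cube([583, 227, 9]);
translate([152, 150, 9]) cube([583, 9, 297]);
translate([152, 368, 9]) cube([583, 9, 297]);
translate([152, 159, 9]) cube([9, 209, 297]);
translate([726, 159, 9]) cube([9, 209, 297]);


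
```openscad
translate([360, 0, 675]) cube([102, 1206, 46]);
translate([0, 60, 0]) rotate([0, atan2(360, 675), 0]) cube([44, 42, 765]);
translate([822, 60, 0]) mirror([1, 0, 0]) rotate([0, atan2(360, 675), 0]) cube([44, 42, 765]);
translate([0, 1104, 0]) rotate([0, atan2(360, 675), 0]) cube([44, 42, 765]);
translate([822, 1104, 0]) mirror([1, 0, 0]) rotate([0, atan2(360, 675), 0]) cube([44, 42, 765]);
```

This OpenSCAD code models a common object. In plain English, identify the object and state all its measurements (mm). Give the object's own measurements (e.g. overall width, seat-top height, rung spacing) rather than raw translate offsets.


A sawhorse. A 102×1206×46 mm beam (x, y, z) sits on two A-frame leg pairs. Each pair is two raked legs of 44×42 mm section (42 mm along y) splaying symmetrically in x. Each leg rises 675 mm vertically over 360 mm of horizontal reach and is 765 mm long along its own axis. Every leg's outer bottom edge rests on the floor and its outer top edge meets a bottom edge of the beam — the left legs (tilting toward +x) meet the beam's −x bottom edge, the right legs (their mirror images, tilting toward −x) meet its +x bottom edge — so the leg tops tuck under the beam, the beam's underside is 675 mm above the floor, and the feet are 822 mm apart outside-to-outside with the beam centred between them. The two leg pairs are set in 60 mm from either end of the beam.


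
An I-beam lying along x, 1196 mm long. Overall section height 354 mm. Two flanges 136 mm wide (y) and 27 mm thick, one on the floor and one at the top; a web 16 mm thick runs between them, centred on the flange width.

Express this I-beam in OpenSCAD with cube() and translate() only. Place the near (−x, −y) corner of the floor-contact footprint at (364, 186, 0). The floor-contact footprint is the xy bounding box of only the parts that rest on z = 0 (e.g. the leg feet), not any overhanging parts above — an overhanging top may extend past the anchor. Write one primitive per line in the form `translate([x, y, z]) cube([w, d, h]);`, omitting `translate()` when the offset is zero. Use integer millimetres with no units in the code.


translate([364, 186, 0]) cube([1196, 136, 27]);
translate([364, 246, 27]) cube([1196, 16, 300]);
translate([364, 186, 327]) cube([1196, 136, 27]);


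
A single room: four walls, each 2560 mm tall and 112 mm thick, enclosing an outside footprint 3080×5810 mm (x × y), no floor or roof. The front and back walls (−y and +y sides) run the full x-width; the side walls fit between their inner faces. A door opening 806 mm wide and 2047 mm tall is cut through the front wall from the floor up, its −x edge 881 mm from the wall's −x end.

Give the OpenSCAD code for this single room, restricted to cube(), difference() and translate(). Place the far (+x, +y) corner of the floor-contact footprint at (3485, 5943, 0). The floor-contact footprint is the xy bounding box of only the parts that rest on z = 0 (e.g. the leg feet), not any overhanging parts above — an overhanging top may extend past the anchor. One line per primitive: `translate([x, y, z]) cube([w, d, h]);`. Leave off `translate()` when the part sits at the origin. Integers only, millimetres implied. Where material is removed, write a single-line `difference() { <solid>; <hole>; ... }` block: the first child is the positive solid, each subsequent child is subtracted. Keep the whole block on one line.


difference() { translate([405, 133, 0]) cube([3080, 112, 2560]); translate([1286, 133, 0]) cube([806, 112, 2047]); }
translate([405, 5831, 0]) cube([3080, 112, 2560]);
translate([405, 245, 0]) cube([112, 5586, 2560]);
translate([3373, 245, 0]) cube([112, 5586, 2560]);


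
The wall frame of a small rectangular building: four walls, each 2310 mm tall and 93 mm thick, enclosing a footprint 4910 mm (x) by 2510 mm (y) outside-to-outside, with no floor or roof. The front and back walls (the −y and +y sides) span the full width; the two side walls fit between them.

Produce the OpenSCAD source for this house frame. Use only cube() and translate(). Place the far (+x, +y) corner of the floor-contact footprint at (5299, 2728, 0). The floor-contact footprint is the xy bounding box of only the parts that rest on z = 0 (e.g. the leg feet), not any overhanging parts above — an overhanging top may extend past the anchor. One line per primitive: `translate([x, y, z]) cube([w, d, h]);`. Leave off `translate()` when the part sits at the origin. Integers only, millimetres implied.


translate([389, 218, 0]) cube([4910, 93, 2310]);
translate([389, 2635, 0]) cube([4910, 93, 2310]);
translate([389, 311, 0]) cube([93, 2324, 2310]);
translate([5206, 311, 0]) cube([93, 2324, 2310]);
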